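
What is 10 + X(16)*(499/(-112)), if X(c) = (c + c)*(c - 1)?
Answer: -14900/7 ≈ -2128.6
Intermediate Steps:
X(c) = 2*c*(-1 + c) (X(c) = (2*c)*(-1 + c) = 2*c*(-1 + c))
10 + X(16)*(499/(-112)) = 10 + (2*16*(-1 + 16))*(499/(-112)) = 10 + (2*16*15)*(499*(-1/112)) = 10 + 480*(-499/112) = 10 - 14970/7 = -14900/7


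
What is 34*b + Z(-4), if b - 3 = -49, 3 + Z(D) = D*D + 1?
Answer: -1550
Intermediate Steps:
Z(D) = -2 + D**2 (Z(D) = -3 + (D*D + 1) = -3 + (D**2 + 1) = -3 + (1 + D**2) = -2 + D**2)
b = -46 (b = 3 - 49 = -46)
34*b + Z(-4) = 34*(-46) + (-2 + (-4)**2) = -1564 + (-2 + 16) = -1564 + 14 = -1550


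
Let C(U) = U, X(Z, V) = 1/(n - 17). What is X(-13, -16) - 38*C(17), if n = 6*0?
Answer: -10983/17 ≈ -646.06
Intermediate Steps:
n = 0
X(Z, V) = -1/17 (X(Z, V) = 1/(0 - 17) = 1/(-17) = -1/17)
X(-13, -16) - 38*C(17) = -1/17 - 38*17 = -1/17 - 646 = -10983/17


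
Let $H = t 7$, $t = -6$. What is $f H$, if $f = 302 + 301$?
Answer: $-25326$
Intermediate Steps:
$H = -42$ ($H = \left(-6\right) 7 = -42$)
$f = 603$
$f H = 603 \left(-42\right) = -25326$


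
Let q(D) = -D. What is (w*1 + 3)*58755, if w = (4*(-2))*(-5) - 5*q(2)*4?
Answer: 4876665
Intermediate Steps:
w = 80 (w = (4*(-2))*(-5) - (-5)*2*4 = -8*(-5) - 5*(-2)*4 = 40 + 10*4 = 40 + 40 = 80)
(w*1 + 3)*58755 = (80*1 + 3)*58755 = (80 + 3)*58755 = 83*58755 = 4876665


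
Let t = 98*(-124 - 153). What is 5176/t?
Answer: -2588/13573 ≈ -0.19067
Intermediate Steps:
t = -27146 (t = 98*(-277) = -27146)
5176/t = 5176/(-27146) = 5176*(-1/27146) = -2588/13573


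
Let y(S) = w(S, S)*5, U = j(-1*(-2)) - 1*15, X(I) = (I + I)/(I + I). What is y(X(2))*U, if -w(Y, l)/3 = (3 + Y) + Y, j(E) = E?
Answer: 975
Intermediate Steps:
X(I) = 1 (X(I) = (2*I)/((2*I)) = (2*I)*(1/(2*I)) = 1)
w(Y, l) = -9 - 6*Y (w(Y, l) = -3*((3 + Y) + Y) = -3*(3 + 2*Y) = -9 - 6*Y)
U = -13 (U = -1*(-2) - 1*15 = 2 - 15 = -13)
y(S) = -45 - 30*S (y(S) = (-9 - 6*S)*5 = -45 - 30*S)
y(X(2))*U = (-45 - 30*1)*(-13) = (-45 - 30)*(-13) = -75*(-13) = 975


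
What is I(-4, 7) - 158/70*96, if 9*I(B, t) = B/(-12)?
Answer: -204733/945 ≈ -216.65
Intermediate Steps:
I(B, t) = -B/108 (I(B, t) = (B/(-12))/9 = (B*(-1/12))/9 = (-B/12)/9 = -B/108)
I(-4, 7) - 158/70*96 = -1/108*(-4) - 158/70*96 = 1/27 - 158*1/70*96 = 1/27 - 79/35*96 = 1/27 - 7584/35 = -204733/945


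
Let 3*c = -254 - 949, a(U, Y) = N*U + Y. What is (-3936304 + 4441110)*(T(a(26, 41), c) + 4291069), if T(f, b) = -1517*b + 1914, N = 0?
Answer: 2474205647800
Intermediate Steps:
a(U, Y) = Y (a(U, Y) = 0*U + Y = 0 + Y = Y)
c = -401 (c = (-254 - 949)/3 = (⅓)*(-1203) = -401)
T(f, b) = 1914 - 1517*b
(-3936304 + 4441110)*(T(a(26, 41), c) + 4291069) = (-3936304 + 4441110)*((1914 - 1517*(-401)) + 4291069) = 504806*((1914 + 608317) + 4291069) = 504806*(610231 + 4291069) = 504806*4901300 = 2474205647800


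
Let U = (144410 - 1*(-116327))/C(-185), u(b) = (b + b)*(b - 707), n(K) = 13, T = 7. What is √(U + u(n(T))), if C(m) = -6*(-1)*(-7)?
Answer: I*√42780570/42 ≈ 155.73*I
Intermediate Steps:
C(m) = -42 (C(m) = 6*(-7) = -42)
u(b) = 2*b*(-707 + b) (u(b) = (2*b)*(-707 + b) = 2*b*(-707 + b))
U = -260737/42 (U = (144410 - 1*(-116327))/(-42) = (144410 + 116327)*(-1/42) = 260737*(-1/42) = -260737/42 ≈ -6208.0)
√(U + u(n(T))) = √(-260737/42 + 2*13*(-707 + 13)) = √(-260737/42 + 2*13*(-694)) = √(-260737/42 - 18044) = √(-1018585/42) = I*√42780570/42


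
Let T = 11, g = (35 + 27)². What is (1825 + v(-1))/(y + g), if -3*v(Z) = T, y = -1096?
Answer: 1366/2061 ≈ 0.66278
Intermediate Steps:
g = 3844 (g = 62² = 3844)
v(Z) = -11/3 (v(Z) = -⅓*11 = -11/3)
(1825 + v(-1))/(y + g) = (1825 - 11/3)/(-1096 + 3844) = (5464/3)/2748 = (5464/3)*(1/2748) = 1366/2061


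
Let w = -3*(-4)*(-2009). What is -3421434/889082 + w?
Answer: -10718705145/444541 ≈ -24112.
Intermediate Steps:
w = -24108 (w = 12*(-2009) = -24108)
-3421434/889082 + w = -3421434/889082 - 24108 = -3421434*1/889082 - 24108 = -1710717/444541 - 24108 = -10718705145/444541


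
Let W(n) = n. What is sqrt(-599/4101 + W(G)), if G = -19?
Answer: I*sqrt(322002318)/4101 ≈ 4.3756*I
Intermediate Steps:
sqrt(-599/4101 + W(G)) = sqrt(-599/4101 - 19) = sqrt(-78518/4101) = I*sqrt(322002318)/4101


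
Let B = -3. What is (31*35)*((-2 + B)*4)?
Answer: -21700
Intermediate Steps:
(31*35)*((-2 + B)*4) = (31*35)*((-2 - 3)*4) = 1085*(-5*4) = 1085*(-20) = -21700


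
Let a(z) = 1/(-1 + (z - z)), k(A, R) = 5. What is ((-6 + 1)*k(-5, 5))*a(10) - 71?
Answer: -46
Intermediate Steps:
a(z) = -1 (a(z) = 1/(-1 + 0) = 1/(-1) = -1)
((-6 + 1)*k(-5, 5))*a(10) - 71 = ((-6 + 1)*5)*(-1) - 71 = -5*5*(-1) - 71 = -25*(-1) - 71 = 25 - 71 = -46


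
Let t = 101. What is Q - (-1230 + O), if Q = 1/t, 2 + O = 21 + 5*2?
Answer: 121302/101 ≈ 1201.0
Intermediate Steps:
O = 29 (O = -2 + (21 + 5*2) = -2 + (21 + 10) = -2 + 31 = 29)
Q = 1/101 ≈ 0.0099010
Q - (-1230 + O) = 1/101 - (-1230 + 29) = 1/101 - 1*(-1201) = 1/101 + 1201 = 121302/101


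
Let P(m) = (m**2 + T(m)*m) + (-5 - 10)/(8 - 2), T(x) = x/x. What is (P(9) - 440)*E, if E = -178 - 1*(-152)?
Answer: 9165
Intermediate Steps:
T(x) = 1
P(m) = -5/2 + m + m**2 (P(m) = (m**2 + 1*m) + (-5 - 10)/(8 - 2) = (m**2 + m) - 15/6 = (m + m**2) - 15*1/6 = (m + m**2) - 5/2 = -5/2 + m + m**2)
E = -26 (E = -178 + 152 = -26)
(P(9) - 440)*E = ((-5/2 + 9 + 9**2) - 440)*(-26) = ((-5/2 + 9 + 81) - 440)*(-26) = (175/2 - 440)*(-26) = -705/2*(-26) = 9165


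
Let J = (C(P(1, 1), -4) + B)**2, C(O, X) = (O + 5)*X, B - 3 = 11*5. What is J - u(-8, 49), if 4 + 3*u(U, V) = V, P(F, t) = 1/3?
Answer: 11965/9 ≈ 1329.4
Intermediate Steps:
P(F, t) = 1/3
u(U, V) = -4/3 + V/3
B = 58 (B = 3 + 11*5 = 3 + 55 = 58)
C(O, X) = X*(5 + O) (C(O, X) = (5 + O)*X = X*(5 + O))
J = 12100/9 (J = (-4*(5 + 1/3) + 58)**2 = (-4*16/3 + 58)**2 = (-64/3 + 58)**2 = (110/3)**2 = 12100/9 ≈ 1344.4)
J - u(-8, 49) = 12100/9 - (-4/3 + (1/3)*49) = 12100/9 - (-4/3 + 49/3) = 12100/9 - 1*15 = 12100/9 - 15 = 11965/9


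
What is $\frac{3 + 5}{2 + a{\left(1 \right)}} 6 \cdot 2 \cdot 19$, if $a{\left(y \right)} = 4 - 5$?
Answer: $1824$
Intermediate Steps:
$a{\left(y \right)} = -1$ ($a{\left(y \right)} = 4 - 5 = -1$)
$\frac{3 + 5}{2 + a{\left(1 \right)}} 6 \cdot 2 \cdot 19 = \frac{3 + 5}{2 - 1} \cdot 6 \cdot 2 \cdot 19 = \frac{8}{1} \cdot 12 \cdot 19 = 8 \cdot 1 \cdot 12 \cdot 19 = 8 \cdot 12 \cdot 19 = 96 \cdot 19 = 1824$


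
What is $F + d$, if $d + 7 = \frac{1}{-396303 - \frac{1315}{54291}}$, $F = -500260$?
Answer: $- \frac{10763588432613587}{21515687488} \approx -5.0027 \cdot 10^{5}$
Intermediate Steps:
$d = - \frac{150609866707}{21515687488}$ ($d = -7 + \frac{1}{-396303 - \frac{1315}{54291}} = -7 + \frac{1}{- \frac{21515687488}{54291}} = -7 - \frac{54291}{21515687488} = - \frac{150609866707}{21515687488} \approx -7.0$)
$F + d = -500260 - \frac{150609866707}{21515687488} = - \frac{10763588432613587}{21515687488}$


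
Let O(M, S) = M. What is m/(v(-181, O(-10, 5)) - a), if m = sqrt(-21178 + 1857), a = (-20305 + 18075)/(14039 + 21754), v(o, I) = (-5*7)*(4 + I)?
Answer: 4975227*I/7518760 ≈ 0.66171*I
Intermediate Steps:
v(o, I) = -140 - 35*I (v(o, I) = -35*(4 + I) = -140 - 35*I)
a = -2230/35793 ≈ -0.062303
m = 139*I (m = sqrt(-19321) = 139*I ≈ 139.0*I)
m/(v(-181, O(-10, 5)) - a) = (139*I)/((-140 - 35*(-10)) - 1*(-2230/35793)) = (139*I)/((-140 + 350) + 2230/35793) = (139*I)/(210 + 2230/35793) = (139*I)/(7518760/35793) = (139*I)*(35793/7518760) = 4975227*I/7518760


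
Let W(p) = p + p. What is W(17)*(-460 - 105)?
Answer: -19210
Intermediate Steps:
W(p) = 2*p
W(17)*(-460 - 105) = (2*17)*(-460 - 105) = 34*(-565) = -19210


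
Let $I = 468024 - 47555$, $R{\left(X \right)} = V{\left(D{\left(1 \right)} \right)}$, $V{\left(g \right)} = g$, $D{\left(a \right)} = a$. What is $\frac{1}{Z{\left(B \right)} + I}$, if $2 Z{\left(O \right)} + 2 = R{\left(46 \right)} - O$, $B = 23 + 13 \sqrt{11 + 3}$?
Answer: $\frac{840914}{353568176515} + \frac{13 \sqrt{14}}{353568176515} \approx 2.3785 \cdot 10^{-6}$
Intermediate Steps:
$R{\left(X \right)} = 1$
$I = 420469$ ($I = 468024 - 47555 = 420469$)
$B = 23 + 13 \sqrt{14} \approx 71.642$
$Z{\left(O \right)} = - \frac{1}{2} - \frac{O}{2}$ ($Z{\left(O \right)} = -1 + \frac{1 - O}{2} = -1 - \left(- \frac{1}{2} + \frac{O}{2}\right) = - \frac{1}{2} - \frac{O}{2}$)
$\frac{1}{Z{\left(B \right)} + I} = \frac{1}{\left(- \frac{1}{2} - \frac{23 + 13 \sqrt{14}}{2}\right) + 420469} = \frac{1}{\left(- \frac{1}{2} - \left(\frac{23}{2} + \frac{13 \sqrt{14}}{2}\right)\right) + 420469} = \frac{1}{\left(-12 - \frac{13 \sqrt{14}}{2}\right) + 420469} = \frac{1}{420457 - \frac{13 \sqrt{14}}{2}}$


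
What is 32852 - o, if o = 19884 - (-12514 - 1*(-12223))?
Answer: 12677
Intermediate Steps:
o = 20175 (o = 19884 - (-12514 + 12223) = 19884 - 1*(-291) = 19884 + 291 = 20175)
32852 - o = 32852 - 1*20175 = 32852 - 20175 = 12677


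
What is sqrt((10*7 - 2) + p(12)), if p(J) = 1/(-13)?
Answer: sqrt(11479)/13 ≈ 8.2415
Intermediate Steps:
p(J) = -1/13
sqrt((10*7 - 2) + p(12)) = sqrt((10*7 - 2) - 1/13) = sqrt((70 - 2) - 1/13) = sqrt(68 - 1/13) = sqrt(883/13) = sqrt(11479)/13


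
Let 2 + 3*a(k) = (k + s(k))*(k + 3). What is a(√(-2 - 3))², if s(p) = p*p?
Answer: 464/9 + 88*I*√5/9 ≈ 51.556 + 21.864*I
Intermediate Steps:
s(p) = p²
a(k) = -⅔ + (3 + k)*(k + k²)/3 (a(k) = -⅔ + ((k + k²)*(k + 3))/3 = -⅔ + ((k + k²)*(3 + k))/3 = -⅔ + ((3 + k)*(k + k²))/3 = -⅔ + (3 + k)*(k + k²)/3)
a(√(-2 - 3))² = (-⅔ + √(-2 - 3) + (√(-2 - 3))³/3 + 4*(√(-2 - 3))²/3)² = (-⅔ + √(-5) + (√(-5))³/3 + 4*(√(-5))²/3)² = (-⅔ + I*√5 + (I*√5)³/3 + 4*(I*√5)²/3)² = (-⅔ + I*√5 + (-5*I*√5)/3 + (4/3)*(-5))² = (-⅔ + I*√5 - 5*I*√5/3 - 20/3)² = (-22/3 - 2*I*√5/3)²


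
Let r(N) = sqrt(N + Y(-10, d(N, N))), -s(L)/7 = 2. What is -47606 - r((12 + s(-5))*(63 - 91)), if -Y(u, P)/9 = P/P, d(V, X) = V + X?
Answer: -47606 - sqrt(47) ≈ -47613.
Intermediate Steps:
s(L) = -14 (s(L) = -7*2 = -14)
Y(u, P) = -9 (Y(u, P) = -9*P/P = -9*1 = -9)
r(N) = sqrt(-9 + N) (r(N) = sqrt(N - 9) = sqrt(-9 + N))
-47606 - r((12 + s(-5))*(63 - 91)) = -47606 - sqrt(-9 + (12 - 14)*(63 - 91)) = -47606 - sqrt(-9 - 2*(-28)) = -47606 - sqrt(-9 + 56) = -47606 - sqrt(47)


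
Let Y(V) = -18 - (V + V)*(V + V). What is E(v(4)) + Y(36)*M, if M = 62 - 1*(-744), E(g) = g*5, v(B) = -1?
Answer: -4192817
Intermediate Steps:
Y(V) = -18 - 4*V² (Y(V) = -18 - 2*V*2*V = -18 - 4*V²)
E(g) = 5*g
M = 806 (M = 62 + 744 = 806)
E(v(4)) + Y(36)*M = 5*(-1) + (-18 - 4*36²)*806 = -5 + (-18 - 4*1296)*806 = -5 + (-18 - 5184)*806 = -5 - 5202*806 = -5 - 4192812 = -4192817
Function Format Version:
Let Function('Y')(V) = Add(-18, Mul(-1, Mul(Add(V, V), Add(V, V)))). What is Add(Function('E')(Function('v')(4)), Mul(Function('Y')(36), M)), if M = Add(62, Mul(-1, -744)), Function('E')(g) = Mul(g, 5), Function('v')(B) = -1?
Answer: -4192817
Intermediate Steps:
Function('Y')(V) = Add(-18, Mul(-4, Pow(V, 2))) (Function('Y')(V) = Add(-18, Mul(-1, Mul(Mul(2, V), Mul(2, V)))) = Add(-18, Mul(-1, Mul(4, Pow(V, 2)))) = Add(-18, Mul(-4, Pow(V, 2))))
Function('E')(g) = Mul(5, g)
M = 806 (M = Add(62, 744) = 806)
Add(Function('E')(Function('v')(4)), Mul(Function('Y')(36), M)) = Add(Mul(5, -1), Mul(Add(-18, Mul(-4, Pow(36, 2))), 806)) = Add(-5, Mul(Add(-18, Mul(-4, 1296)), 806)) = Add(-5, Mul(Add(-18, -5184), 806)) = Add(-5, Mul(-5202, 806)) = Add(-5, -4192812) = -4192817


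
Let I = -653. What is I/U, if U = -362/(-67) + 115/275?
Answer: -2406305/21451 ≈ -112.18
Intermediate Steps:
U = 21451/3685 (U = -362*(-1/67) + 115*(1/275) = 362/67 + 23/55 = 21451/3685 ≈ 5.8212)
I/U = -653/21451/3685 = -653*3685/21451 = -2406305/21451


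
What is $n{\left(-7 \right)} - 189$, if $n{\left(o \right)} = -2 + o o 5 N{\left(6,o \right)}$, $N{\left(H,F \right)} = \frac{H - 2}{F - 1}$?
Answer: $- \frac{627}{2} \approx -313.5$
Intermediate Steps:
$N{\left(H,F \right)} = \frac{-2 + H}{-1 + F}$
$n{\left(o \right)} = -2 + \frac{20 o^{2}}{-1 + o}$ ($n{\left(o \right)} = -2 + o o 5 \frac{-2 + 6}{-1 + o} = -2 + o^{2} \cdot 5 \frac{1}{-1 + o} 4 = -2 + 5 o^{2} \frac{4}{-1 + o} = -2 + \frac{20 o^{2}}{-1 + o}$)
$n{\left(-7 \right)} - 189 = \frac{2 \left(1 - -7 + 10 \left(-7\right)^{2}\right)}{-1 - 7} - 189 = \frac{2 \left(1 + 7 + 10 \cdot 49\right)}{-8} - 189 = 2 \left(- \frac{1}{8}\right) \left(1 + 7 + 490\right) - 189 = 2 \left(- \frac{1}{8}\right) 498 - 189 = - \frac{249}{2} - 189 = - \frac{627}{2}$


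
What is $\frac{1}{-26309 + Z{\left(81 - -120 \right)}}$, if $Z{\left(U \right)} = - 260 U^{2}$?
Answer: $- \frac{1}{10530569} \approx -9.4962 \cdot 10^{-8}$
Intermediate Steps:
$\frac{1}{-26309 + Z{\left(81 - -120 \right)}} = \frac{1}{-26309 - 260 \left(81 - -120\right)^{2}} = \frac{1}{-26309 - 260 \left(81 + 120\right)^{2}} = \frac{1}{-26309 - 260 \cdot 201^{2}} = \frac{1}{-26309 - 10504260} = \frac{1}{-10530569} = - \frac{1}{10530569}$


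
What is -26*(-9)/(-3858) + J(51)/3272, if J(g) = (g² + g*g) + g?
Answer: 3250071/2103896 ≈ 1.5448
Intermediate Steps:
J(g) = g + 2*g² (J(g) = (g² + g²) + g = 2*g² + g = g + 2*g²)
-26*(-9)/(-3858) + J(51)/3272 = -26*(-9)/(-3858) + (51*(1 + 2*51))/3272 = 234*(-1/3858) + (51*(1 + 102))*(1/3272) = -39/643 + (51*103)*(1/3272) = -39/643 + 5253*(1/3272) = -39/643 + 5253/3272 = 3250071/2103896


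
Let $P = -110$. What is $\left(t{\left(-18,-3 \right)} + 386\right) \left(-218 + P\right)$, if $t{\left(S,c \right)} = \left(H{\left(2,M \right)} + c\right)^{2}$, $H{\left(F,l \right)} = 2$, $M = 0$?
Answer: $-126936$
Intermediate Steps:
$t{\left(S,c \right)} = \left(2 + c\right)^{2}$
$\left(t{\left(-18,-3 \right)} + 386\right) \left(-218 + P\right) = \left(\left(2 - 3\right)^{2} + 386\right) \left(-218 - 110\right) = \left(\left(-1\right)^{2} + 386\right) \left(-328\right) = \left(1 + 386\right) \left(-328\right) = 387 \left(-328\right) = -126936$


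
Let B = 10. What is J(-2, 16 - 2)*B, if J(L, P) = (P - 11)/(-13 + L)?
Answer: -2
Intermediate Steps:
J(L, P) = (-11 + P)/(-13 + L)
J(-2, 16 - 2)*B = ((-11 + (16 - 2))/(-13 - 2))*10 = ((-11 + 14)/(-15))*10 = -1/15*3*10 = -⅕*10 = -2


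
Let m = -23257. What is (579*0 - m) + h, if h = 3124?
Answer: 26381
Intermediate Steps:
(579*0 - m) + h = (579*0 - 1*(-23257)) + 3124 = (0 + 23257) + 3124 = 23257 + 3124 = 26381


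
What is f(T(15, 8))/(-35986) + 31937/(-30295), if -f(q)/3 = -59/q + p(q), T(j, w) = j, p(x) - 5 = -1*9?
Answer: -1150005903/1090195870 ≈ -1.0549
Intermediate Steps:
p(x) = -4 (p(x) = 5 - 1*9 = 5 - 9 = -4)
f(q) = 12 + 177/q (f(q) = -3*(-59/q - 4) = -3*(-4 - 59/q) = 12 + 177/q)
f(T(15, 8))/(-35986) + 31937/(-30295) = (12 + 177/15)/(-35986) + 31937/(-30295) = (12 + 177*(1/15))*(-1/35986) + 31937*(-1/30295) = (12 + 59/5)*(-1/35986) - 31937/30295 = (119/5)*(-1/35986) - 31937/30295 = -119/179930 - 31937/30295 = -1150005903/1090195870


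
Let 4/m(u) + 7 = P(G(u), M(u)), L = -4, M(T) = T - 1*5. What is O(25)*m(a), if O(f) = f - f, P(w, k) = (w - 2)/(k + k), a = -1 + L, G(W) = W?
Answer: 0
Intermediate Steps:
M(T) = -5 + T (M(T) = T - 5 = -5 + T)
a = -5 (a = -1 - 4 = -5)
P(w, k) = (-2 + w)/(2*k) (P(w, k) = (-2 + w)/((2*k)) = (-2 + w)*(1/(2*k)) = (-2 + w)/(2*k))
O(f) = 0
m(u) = 4/(-7 + (-2 + u)/(2*(-5 + u)))
O(25)*m(a) = 0*(8*(5 - 1*(-5))/(-68 + 13*(-5))) = 0*(8*(5 + 5)/(-68 - 65)) = 0*(8*10/(-133)) = 0*(8*(-1/133)*10) = 0*(-80/133) = 0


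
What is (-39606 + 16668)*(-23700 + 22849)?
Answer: 19520238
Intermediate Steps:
(-39606 + 16668)*(-23700 + 22849) = -22938*(-851) = 19520238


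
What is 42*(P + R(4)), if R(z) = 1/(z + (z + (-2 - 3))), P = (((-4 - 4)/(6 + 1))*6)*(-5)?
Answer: 1454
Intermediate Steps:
P = 240/7 (P = (-8/7*6)*(-5) = (-8*⅐*6)*(-5) = -8/7*6*(-5) = -48/7*(-5) = 240/7 ≈ 34.286)
R(z) = 1/(-5 + 2*z) (R(z) = 1/(z + (z - 5)) = 1/(z + (-5 + z)) = 1/(-5 + 2*z))
42*(P + R(4)) = 42*(240/7 + 1/(-5 + 2*4)) = 42*(240/7 + 1/(-5 + 8)) = 42*(240/7 + 1/3) = 42*(240/7 + ⅓) = 42*(727/21) = 1454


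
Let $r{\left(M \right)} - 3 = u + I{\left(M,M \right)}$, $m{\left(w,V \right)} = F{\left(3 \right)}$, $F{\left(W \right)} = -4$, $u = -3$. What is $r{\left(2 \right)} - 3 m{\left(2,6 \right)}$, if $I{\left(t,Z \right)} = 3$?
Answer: $15$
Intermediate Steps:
$m{\left(w,V \right)} = -4$
$r{\left(M \right)} = 3$ ($r{\left(M \right)} = 3 + \left(-3 + 3\right) = 3 + 0 = 3$)
$r{\left(2 \right)} - 3 m{\left(2,6 \right)} = 3 - -12 = 3 + 12 = 15$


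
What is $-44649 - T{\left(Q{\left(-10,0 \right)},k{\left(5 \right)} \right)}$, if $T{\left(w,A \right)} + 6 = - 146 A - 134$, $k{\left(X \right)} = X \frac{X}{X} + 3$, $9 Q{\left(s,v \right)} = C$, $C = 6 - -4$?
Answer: $-43341$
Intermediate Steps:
$C = 10$ ($C = 6 + 4 = 10$)
$Q{\left(s,v \right)} = \frac{10}{9}$ ($Q{\left(s,v \right)} = \frac{1}{9} \cdot 10 = \frac{10}{9}$)
$k{\left(X \right)} = 3 + X$ ($k{\left(X \right)} = X 1 + 3 = X + 3 = 3 + X$)
$T{\left(w,A \right)} = -140 - 146 A$ ($T{\left(w,A \right)} = -6 - \left(134 + 146 A\right) = -140 - 146 A$)
$-44649 - T{\left(Q{\left(-10,0 \right)},k{\left(5 \right)} \right)} = -44649 - \left(-140 - 146 \left(3 + 5\right)\right) = -44649 - \left(-140 - 1168\right) = -44649 - -1308 = -44649 + 1308 = -43341$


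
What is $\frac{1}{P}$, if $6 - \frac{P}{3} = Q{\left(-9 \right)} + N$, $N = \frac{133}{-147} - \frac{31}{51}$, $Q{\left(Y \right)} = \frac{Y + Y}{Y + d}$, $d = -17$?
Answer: $\frac{1547}{31653} \approx 0.048874$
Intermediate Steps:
$Q{\left(Y \right)} = \frac{2 Y}{-17 + Y}$ ($Q{\left(Y \right)} = \frac{Y + Y}{Y - 17} = \frac{2 Y}{-17 + Y}$)
$N = - \frac{180}{119}$ ($N = 133 \left(- \frac{1}{147}\right) - \frac{31}{51} = - \frac{19}{21} - \frac{31}{51} = - \frac{180}{119} \approx -1.5126$)
$P = \frac{31653}{1547}$ ($P = 18 - 3 \left(2 \left(-9\right) \frac{1}{-17 - 9} - \frac{180}{119}\right) = 18 - 3 \left(2 \left(-9\right) \frac{1}{-26} - \frac{180}{119}\right) = 18 - 3 \left(2 \left(-9\right) \left(- \frac{1}{26}\right) - \frac{180}{119}\right) = 18 - 3 \left(\frac{9}{13} - \frac{180}{119}\right) = 18 - - \frac{3807}{1547} = 18 + \frac{3807}{1547} = \frac{31653}{1547} \approx 20.461$)
$\frac{1}{P} = \frac{1}{\frac{31653}{1547}} = \frac{1547}{31653}$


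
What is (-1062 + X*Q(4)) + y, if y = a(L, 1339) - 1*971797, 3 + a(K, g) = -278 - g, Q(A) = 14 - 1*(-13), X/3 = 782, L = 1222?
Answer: -911137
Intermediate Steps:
X = 2346 (X = 3*782 = 2346)
Q(A) = 27 (Q(A) = 14 + 13 = 27)
a(K, g) = -281 - g (a(K, g) = -3 + (-278 - g) = -281 - g)
y = -973417 (y = (-281 - 1*1339) - 1*971797 = (-281 - 1339) - 971797 = -1620 - 971797 = -973417)
(-1062 + X*Q(4)) + y = (-1062 + 2346*27) - 973417 = (-1062 + 63342) - 973417 = 62280 - 973417 = -911137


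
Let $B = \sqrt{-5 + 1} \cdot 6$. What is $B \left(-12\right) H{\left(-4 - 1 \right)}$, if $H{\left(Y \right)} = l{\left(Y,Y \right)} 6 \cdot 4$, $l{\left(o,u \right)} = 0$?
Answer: $0$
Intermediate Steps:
$H{\left(Y \right)} = 0$ ($H{\left(Y \right)} = 0 \cdot 6 \cdot 4 = 0 \cdot 4 = 0$)
$B = 12 i$ ($B = \sqrt{-4} \cdot 6 = 2 i 6 = 12 i \approx 12.0 i$)
$B \left(-12\right) H{\left(-4 - 1 \right)} = 12 i \left(-12\right) 0 = - 144 i 0 = 0$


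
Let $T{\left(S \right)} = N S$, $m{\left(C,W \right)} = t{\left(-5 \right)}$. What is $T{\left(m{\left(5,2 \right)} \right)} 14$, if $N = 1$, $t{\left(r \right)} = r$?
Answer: $-70$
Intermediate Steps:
$m{\left(C,W \right)} = -5$
$T{\left(S \right)} = S$ ($T{\left(S \right)} = 1 S = S$)
$T{\left(m{\left(5,2 \right)} \right)} 14 = \left(-5\right) 14 = -70$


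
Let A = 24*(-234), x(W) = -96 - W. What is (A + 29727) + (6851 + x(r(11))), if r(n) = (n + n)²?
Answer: 30382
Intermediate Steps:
r(n) = 4*n² (r(n) = (2*n)² = 4*n²)
A = -5616
(A + 29727) + (6851 + x(r(11))) = (-5616 + 29727) + (6851 + (-96 - 4*11²)) = 24111 + (6851 + (-96 - 4*121)) = 24111 + (6851 + (-96 - 1*484)) = 24111 + (6851 + (-96 - 484)) = 24111 + (6851 - 580) = 24111 + 6271 = 30382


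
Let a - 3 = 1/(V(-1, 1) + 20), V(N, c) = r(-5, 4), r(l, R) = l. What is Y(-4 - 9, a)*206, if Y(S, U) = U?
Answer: 9476/15 ≈ 631.73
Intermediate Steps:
V(N, c) = -5
a = 46/15 (a = 3 + 1/(-5 + 20) = 3 + 1/15 = 46/15 ≈ 3.0667)
Y(-4 - 9, a)*206 = (46/15)*206 = 9476/15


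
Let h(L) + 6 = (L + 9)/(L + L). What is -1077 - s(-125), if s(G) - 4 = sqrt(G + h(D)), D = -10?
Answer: -1081 - 3*I*sqrt(1455)/10 ≈ -1081.0 - 11.443*I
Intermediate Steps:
h(L) = -6 + (9 + L)/(2*L) (h(L) = -6 + (L + 9)/(L + L) = -6 + (9 + L)/((2*L)) = -6 + (9 + L)*(1/(2*L)) = -6 + (9 + L)/(2*L))
s(G) = 4 + sqrt(-119/20 + G) (s(G) = 4 + sqrt(G + (1/2)*(9 - 11*(-10))/(-10)) = 4 + sqrt(G + (1/2)*(-1/10)*(9 + 110)) = 4 + sqrt(G + (1/2)*(-1/10)*119) = 4 + sqrt(G - 119/20) = 4 + sqrt(-119/20 + G))
-1077 - s(-125) = -1077 - (4 + sqrt(-595 + 100*(-125))/10) = -1077 - (4 + sqrt(-595 - 12500)/10) = -1077 - (4 + sqrt(-13095)/10) = -1077 - (4 + (3*I*sqrt(1455))/10) = -1077 - (4 + 3*I*sqrt(1455)/10) = -1077 + (-4 - 3*I*sqrt(1455)/10) = -1081 - 3*I*sqrt(1455)/10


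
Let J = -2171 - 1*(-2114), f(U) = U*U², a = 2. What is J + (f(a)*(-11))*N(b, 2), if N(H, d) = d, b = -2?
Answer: -233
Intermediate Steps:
f(U) = U³
J = -57 (J = -2171 + 2114 = -57)
J + (f(a)*(-11))*N(b, 2) = -57 + (2³*(-11))*2 = -57 + (8*(-11))*2 = -57 - 88*2 = -57 - 176 = -233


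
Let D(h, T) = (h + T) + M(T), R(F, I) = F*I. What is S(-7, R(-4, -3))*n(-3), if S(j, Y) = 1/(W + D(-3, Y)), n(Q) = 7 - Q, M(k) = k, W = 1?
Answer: 5/11 ≈ 0.45455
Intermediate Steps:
D(h, T) = h + 2*T (D(h, T) = (h + T) + T = (T + h) + T = h + 2*T)
S(j, Y) = 1/(-2 + 2*Y) (S(j, Y) = 1/(1 + (-3 + 2*Y)) = 1/(-2 + 2*Y))
S(-7, R(-4, -3))*n(-3) = (1/(2*(-1 - 4*(-3))))*(7 - 1*(-3)) = (1/(2*(-1 + 12)))*(7 + 3) = ((½)/11)*10 = ((½)*(1/11))*10 = (1/22)*10 = 5/11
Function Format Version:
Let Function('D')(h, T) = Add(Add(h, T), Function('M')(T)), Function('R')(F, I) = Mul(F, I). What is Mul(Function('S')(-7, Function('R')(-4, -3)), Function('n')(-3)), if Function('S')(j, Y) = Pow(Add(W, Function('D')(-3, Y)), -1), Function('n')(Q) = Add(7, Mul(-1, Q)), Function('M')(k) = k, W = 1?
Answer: Rational(5, 11) ≈ 0.45455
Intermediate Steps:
Function('D')(h, T) = Add(h, Mul(2, T)) (Function('D')(h, T) = Add(Add(h, T), T) = Add(Add(T, h), T) = Add(h, Mul(2, T)))
Function('S')(j, Y) = Pow(Add(-2, Mul(2, Y)), -1) (Function('S')(j, Y) = Pow(Add(1, Add(-3, Mul(2, Y))), -1) = Pow(Add(-2, Mul(2, Y)), -1))
Mul(Function('S')(-7, Function('R')(-4, -3)), Function('n')(-3)) = Mul(Mul(Rational(1, 2), Pow(Add(-1, Mul(-4, -3)), -1)), Add(7, Mul(-1, -3))) = Mul(Mul(Rational(1, 2), Pow(Add(-1, 12), -1)), Add(7, 3)) = Mul(Mul(Rational(1, 2), Pow(11, -1)), 10) = Mul(Mul(Rational(1, 2), Rational(1, 11)), 10) = Mul(Rational(1, 22), 10) = Rational(5, 11)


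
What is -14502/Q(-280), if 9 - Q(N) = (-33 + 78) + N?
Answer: -7251/122 ≈ -59.434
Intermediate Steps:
Q(N) = -36 - N (Q(N) = 9 - ((-33 + 78) + N) = 9 - (45 + N) = 9 + (-45 - N) = -36 - N)
-14502/Q(-280) = -14502/(-36 - 1*(-280)) = -14502/(-36 + 280) = -14502/244 = -14502*1/244 = -7251/122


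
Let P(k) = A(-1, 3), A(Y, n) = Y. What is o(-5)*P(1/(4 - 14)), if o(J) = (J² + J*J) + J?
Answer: -45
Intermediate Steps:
o(J) = J + 2*J² (o(J) = (J² + J²) + J = 2*J² + J = J + 2*J²)
P(k) = -1
o(-5)*P(1/(4 - 14)) = -5*(1 + 2*(-5))*(-1) = -5*(1 - 10)*(-1) = -5*(-9)*(-1) = 45*(-1) = -45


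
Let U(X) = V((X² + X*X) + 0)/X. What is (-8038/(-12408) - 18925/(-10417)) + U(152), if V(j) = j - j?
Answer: 14479693/5875188 ≈ 2.4646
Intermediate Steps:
V(j) = 0
U(X) = 0 (U(X) = 0/X = 0)
(-8038/(-12408) - 18925/(-10417)) + U(152) = (-8038/(-12408) - 18925/(-10417)) + 0 = (-8038*(-1/12408) - 18925*(-1/10417)) + 0 = (4019/6204 + 18925/10417) + 0 = 14479693/5875188 + 0 = 14479693/5875188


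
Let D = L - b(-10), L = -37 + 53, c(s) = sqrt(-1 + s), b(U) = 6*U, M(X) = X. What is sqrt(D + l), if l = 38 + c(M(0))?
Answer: sqrt(114 + I) ≈ 10.677 + 0.04683*I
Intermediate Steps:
L = 16
D = 76 (D = 16 - 6*(-10) = 16 - 1*(-60) = 16 + 60 = 76)
l = 38 + I (l = 38 + sqrt(-1 + 0) = 38 + sqrt(-1) = 38 + I ≈ 38.0 + 1.0*I)
sqrt(D + l) = sqrt(76 + (38 + I)) = sqrt(114 + I)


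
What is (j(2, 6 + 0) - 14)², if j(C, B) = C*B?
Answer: 4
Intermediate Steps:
j(C, B) = B*C
(j(2, 6 + 0) - 14)² = ((6 + 0)*2 - 14)² = (6*2 - 14)² = (12 - 14)² = (-2)² = 4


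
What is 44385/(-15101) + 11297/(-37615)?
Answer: -1840137772/568024115 ≈ -3.2395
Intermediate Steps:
44385/(-15101) + 11297/(-37615) = 44385*(-1/15101) + 11297*(-1/37615) = -44385/15101 - 11297/37615 = -1840137772/568024115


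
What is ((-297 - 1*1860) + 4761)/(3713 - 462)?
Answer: 2604/3251 ≈ 0.80098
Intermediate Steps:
((-297 - 1*1860) + 4761)/(3713 - 462) = ((-297 - 1860) + 4761)/3251 = (-2157 + 4761)*(1/3251) = 2604*(1/3251) = 2604/3251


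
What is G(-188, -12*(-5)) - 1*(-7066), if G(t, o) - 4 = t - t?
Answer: 7070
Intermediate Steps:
G(t, o) = 4 (G(t, o) = 4 + (t - t) = 4 + 0 = 4)
G(-188, -12*(-5)) - 1*(-7066) = 4 - 1*(-7066) = 4 + 7066 = 7070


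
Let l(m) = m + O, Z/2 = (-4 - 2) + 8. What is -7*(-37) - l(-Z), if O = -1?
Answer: 264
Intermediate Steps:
Z = 4 (Z = 2*((-4 - 2) + 8) = 2*(-6 + 8) = 2*2 = 4)
l(m) = -1 + m (l(m) = m - 1 = -1 + m)
-7*(-37) - l(-Z) = -7*(-37) - (-1 - 1*4) = 259 - (-1 - 4) = 259 - 1*(-5) = 259 + 5 = 264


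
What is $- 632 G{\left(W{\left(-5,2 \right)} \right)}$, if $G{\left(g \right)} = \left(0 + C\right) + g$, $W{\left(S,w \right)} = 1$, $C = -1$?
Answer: $0$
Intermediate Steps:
$G{\left(g \right)} = -1 + g$ ($G{\left(g \right)} = \left(0 - 1\right) + g = -1 + g$)
$- 632 G{\left(W{\left(-5,2 \right)} \right)} = - 632 \left(-1 + 1\right) = \left(-632\right) 0 = 0$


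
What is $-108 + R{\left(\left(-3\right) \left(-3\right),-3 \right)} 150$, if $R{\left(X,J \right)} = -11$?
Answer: $-1758$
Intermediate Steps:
$-108 + R{\left(\left(-3\right) \left(-3\right),-3 \right)} 150 = -108 - 1650 = -1758$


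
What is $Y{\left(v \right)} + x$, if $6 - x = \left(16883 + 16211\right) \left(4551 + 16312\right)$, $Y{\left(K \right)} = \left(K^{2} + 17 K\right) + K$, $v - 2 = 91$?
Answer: $-690429793$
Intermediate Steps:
$v = 93$ ($v = 2 + 91 = 93$)
$Y{\left(K \right)} = K^{2} + 18 K$
$x = -690440116$ ($x = 6 - \left(16883 + 16211\right) \left(4551 + 16312\right) = 6 - 33094 \cdot 20863 = 6 - 690440122 = -690440116$)
$Y{\left(v \right)} + x = 93 \left(18 + 93\right) - 690440116 = 93 \cdot 111 - 690440116 = 10323 - 690440116 = -690429793$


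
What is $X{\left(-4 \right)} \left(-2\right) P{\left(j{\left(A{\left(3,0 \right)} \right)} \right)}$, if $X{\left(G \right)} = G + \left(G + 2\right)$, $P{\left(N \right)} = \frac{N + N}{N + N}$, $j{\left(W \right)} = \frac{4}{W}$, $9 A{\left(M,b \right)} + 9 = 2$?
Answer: $12$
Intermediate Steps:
$A{\left(M,b \right)} = - \frac{7}{9}$ ($A{\left(M,b \right)} = -1 + \frac{1}{9} \cdot 2 = -1 + \frac{2}{9} = - \frac{7}{9}$)
$P{\left(N \right)} = 1$ ($P{\left(N \right)} = \frac{2 N}{2 N} = 2 N \frac{1}{2 N} = 1$)
$X{\left(G \right)} = 2 + 2 G$ ($X{\left(G \right)} = G + \left(2 + G\right) = 2 + 2 G$)
$X{\left(-4 \right)} \left(-2\right) P{\left(j{\left(A{\left(3,0 \right)} \right)} \right)} = \left(2 + 2 \left(-4\right)\right) \left(-2\right) 1 = \left(2 - 8\right) \left(-2\right) 1 = \left(-6\right) \left(-2\right) 1 = 12 \cdot 1 = 12$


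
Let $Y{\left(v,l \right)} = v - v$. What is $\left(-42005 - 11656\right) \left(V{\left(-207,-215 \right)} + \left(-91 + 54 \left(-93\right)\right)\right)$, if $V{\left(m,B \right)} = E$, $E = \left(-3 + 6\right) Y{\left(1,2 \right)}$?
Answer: $274368693$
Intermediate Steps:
$Y{\left(v,l \right)} = 0$
$E = 0$ ($E = \left(-3 + 6\right) 0 = 3 \cdot 0 = 0$)
$V{\left(m,B \right)} = 0$
$\left(-42005 - 11656\right) \left(V{\left(-207,-215 \right)} + \left(-91 + 54 \left(-93\right)\right)\right) = \left(-42005 - 11656\right) \left(0 + \left(-91 + 54 \left(-93\right)\right)\right) = - 53661 \left(0 - 5113\right) = \left(-53661\right) \left(-5113\right) = 274368693$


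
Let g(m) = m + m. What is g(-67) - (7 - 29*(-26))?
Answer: -895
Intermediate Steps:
g(m) = 2*m
g(-67) - (7 - 29*(-26)) = 2*(-67) - (7 - 29*(-26)) = -134 - (7 + 754) = -134 - 1*761 = -134 - 761 = -895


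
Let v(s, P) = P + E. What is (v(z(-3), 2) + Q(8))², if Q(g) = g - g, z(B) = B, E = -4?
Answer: 4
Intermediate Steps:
v(s, P) = -4 + P (v(s, P) = P - 4 = -4 + P)
Q(g) = 0
(v(z(-3), 2) + Q(8))² = ((-4 + 2) + 0)² = (-2 + 0)² = (-2)² = 4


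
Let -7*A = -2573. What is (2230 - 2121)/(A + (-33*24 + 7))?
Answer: -763/2922 ≈ -0.26112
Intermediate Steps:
A = 2573/7 (A = -1/7*(-2573) = 2573/7 ≈ 367.57)
(2230 - 2121)/(A + (-33*24 + 7)) = (2230 - 2121)/(2573/7 + (-33*24 + 7)) = 109/(2573/7 + (-792 + 7)) = 109/(2573/7 - 785) = 109/(-2922/7) = 109*(-7/2922) = -763/2922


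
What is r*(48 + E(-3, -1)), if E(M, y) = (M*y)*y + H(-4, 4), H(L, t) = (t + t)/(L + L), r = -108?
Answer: -4752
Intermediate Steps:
H(L, t) = t/L (H(L, t) = (2*t)/((2*L)) = (2*t)*(1/(2*L)) = t/L)
E(M, y) = -1 + M*y² (E(M, y) = (M*y)*y + 4/(-4) = M*y² + 4*(-¼) = M*y² - 1 = -1 + M*y²)
r*(48 + E(-3, -1)) = -108*(48 + (-1 - 3*(-1)²)) = -108*(48 + (-1 - 3*1)) = -108*(48 + (-1 - 3)) = -108*(48 - 4) = -108*44 = -4752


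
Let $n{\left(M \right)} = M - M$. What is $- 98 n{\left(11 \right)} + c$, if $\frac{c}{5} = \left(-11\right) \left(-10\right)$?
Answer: $550$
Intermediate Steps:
$n{\left(M \right)} = 0$
$c = 550$ ($c = 5 \left(\left(-11\right) \left(-10\right)\right) = 5 \cdot 110 = 550$)
$- 98 n{\left(11 \right)} + c = \left(-98\right) 0 + 550 = 0 + 550 = 550$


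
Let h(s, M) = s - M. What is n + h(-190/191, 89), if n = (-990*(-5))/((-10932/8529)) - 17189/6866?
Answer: -2362155903989/597345433 ≈ -3954.4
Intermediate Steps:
n = -12085853102/3127463 (n = (-165*(-30))/((-10932*1/8529)) - 17189*1/6866 = 4950/(-3644/2843) - 17189/6866 = 4950*(-2843/3644) - 17189/6866 = -7036425/1822 - 17189/6866 = -12085853102/3127463 ≈ -3864.4)
n + h(-190/191, 89) = -12085853102/3127463 + (-190/191 - 1*89) = -12085853102/3127463 + (-190*1/191 - 89) = -12085853102/3127463 + (-190/191 - 89) = -12085853102/3127463 - 17189/191 = -2362155903989/597345433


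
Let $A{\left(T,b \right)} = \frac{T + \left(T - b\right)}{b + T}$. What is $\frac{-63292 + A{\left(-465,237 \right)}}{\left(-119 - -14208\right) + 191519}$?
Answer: $- \frac{4809803}{15626208} \approx -0.3078$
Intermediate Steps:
$A{\left(T,b \right)} = \frac{- b + 2 T}{T + b}$
$\frac{-63292 + A{\left(-465,237 \right)}}{\left(-119 - -14208\right) + 191519} = \frac{-63292 + \frac{\left(-1\right) 237 + 2 \left(-465\right)}{-465 + 237}}{\left(-119 - -14208\right) + 191519} = \frac{-63292 + \frac{-237 - 930}{-228}}{\left(-119 + 14208\right) + 191519} = \frac{-63292 - - \frac{389}{76}}{14089 + 191519} = \frac{-63292 + \frac{389}{76}}{205608} = \left(- \frac{4809803}{76}\right) \frac{1}{205608} = - \frac{4809803}{15626208}$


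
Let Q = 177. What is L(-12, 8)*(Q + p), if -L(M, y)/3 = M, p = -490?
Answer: -11268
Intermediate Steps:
L(M, y) = -3*M
L(-12, 8)*(Q + p) = (-3*(-12))*(177 - 490) = 36*(-313) = -11268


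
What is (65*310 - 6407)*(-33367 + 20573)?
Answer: -175827942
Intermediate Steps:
(65*310 - 6407)*(-33367 + 20573) = (20150 - 6407)*(-12794) = 13743*(-12794) = -175827942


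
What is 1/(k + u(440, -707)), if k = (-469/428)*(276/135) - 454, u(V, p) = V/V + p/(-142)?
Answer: -683730/307857239 ≈ -0.0022209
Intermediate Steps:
u(V, p) = 1 - p/142 (u(V, p) = 1 + p*(-1/142) = 1 - p/142)
k = -2196797/4815 (k = (-469*1/428)*(276*(1/135)) - 454 = -469/428*92/45 - 454 = -10787/4815 - 454 = -2196797/4815 ≈ -456.24)
1/(k + u(440, -707)) = 1/(-2196797/4815 + (1 - 1/142*(-707))) = 1/(-2196797/4815 + (1 + 707/142)) = 1/(-2196797/4815 + 849/142) = 1/(-307857239/683730) = -683730/307857239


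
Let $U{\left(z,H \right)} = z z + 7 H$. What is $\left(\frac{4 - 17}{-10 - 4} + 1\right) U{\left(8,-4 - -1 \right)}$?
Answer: $\frac{1161}{14} \approx 82.929$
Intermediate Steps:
$U{\left(z,H \right)} = z^{2} + 7 H$
$\left(\frac{4 - 17}{-10 - 4} + 1\right) U{\left(8,-4 - -1 \right)} = \left(\frac{4 - 17}{-10 - 4} + 1\right) \left(8^{2} + 7 \left(-4 - -1\right)\right) = \left(- \frac{13}{-14} + 1\right) \left(64 + 7 \left(-4 + 1\right)\right) = \left(\left(-13\right) \left(- \frac{1}{14}\right) + 1\right) \left(64 + 7 \left(-3\right)\right) = \left(\frac{13}{14} + 1\right) \left(64 - 21\right) = \frac{27}{14} \cdot 43 = \frac{1161}{14}$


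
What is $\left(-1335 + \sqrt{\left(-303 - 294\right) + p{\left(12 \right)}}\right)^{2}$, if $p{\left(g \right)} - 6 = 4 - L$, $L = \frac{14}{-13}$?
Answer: $\frac{\left(17355 - i \sqrt{99021}\right)^{2}}{169} \approx 1.7816 \cdot 10^{6} - 64630.0 i$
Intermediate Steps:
$L = - \frac{14}{13}$ ($L = 14 \left(- \frac{1}{13}\right) = - \frac{14}{13} \approx -1.0769$)
$p{\left(g \right)} = \frac{144}{13}$ ($p{\left(g \right)} = 6 + \left(4 - - \frac{14}{13}\right) = 6 + \left(4 + \frac{14}{13}\right) = 6 + \frac{66}{13} = \frac{144}{13}$)
$\left(-1335 + \sqrt{\left(-303 - 294\right) + p{\left(12 \right)}}\right)^{2} = \left(-1335 + \sqrt{\left(-303 - 294\right) + \frac{144}{13}}\right)^{2} = \left(-1335 + \sqrt{-597 + \frac{144}{13}}\right)^{2} = \left(-1335 + \sqrt{- \frac{7617}{13}}\right)^{2} = \left(-1335 + \frac{i \sqrt{99021}}{13}\right)^{2}$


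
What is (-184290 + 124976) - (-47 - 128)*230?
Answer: -19064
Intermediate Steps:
(-184290 + 124976) - (-47 - 128)*230 = -59314 - (-175)*230 = -59314 - 1*(-40250) = -59314 + 40250 = -19064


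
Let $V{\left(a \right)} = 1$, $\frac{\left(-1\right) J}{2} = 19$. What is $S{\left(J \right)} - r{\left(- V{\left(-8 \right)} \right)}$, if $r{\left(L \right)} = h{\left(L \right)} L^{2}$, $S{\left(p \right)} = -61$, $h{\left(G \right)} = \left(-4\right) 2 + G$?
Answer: $-52$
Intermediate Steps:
$J = -38$ ($J = \left(-2\right) 19 = -38$)
$h{\left(G \right)} = -8 + G$
$r{\left(L \right)} = L^{2} \left(-8 + L\right)$ ($r{\left(L \right)} = \left(-8 + L\right) L^{2} = L^{2} \left(-8 + L\right)$)
$S{\left(J \right)} - r{\left(- V{\left(-8 \right)} \right)} = -61 - \left(\left(-1\right) 1\right)^{2} \left(-8 - 1\right) = -61 - \left(-1\right)^{2} \left(-8 - 1\right) = -61 - 1 \left(-9\right) = -61 - -9 = -61 + 9 = -52$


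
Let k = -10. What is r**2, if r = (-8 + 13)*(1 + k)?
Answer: 2025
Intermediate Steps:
r = -45 (r = (-8 + 13)*(1 - 10) = 5*(-9) = -45)
r**2 = (-45)**2 = 2025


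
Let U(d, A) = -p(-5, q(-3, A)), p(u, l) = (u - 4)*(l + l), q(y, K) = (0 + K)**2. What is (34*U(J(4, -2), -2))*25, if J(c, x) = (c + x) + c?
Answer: 61200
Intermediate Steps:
J(c, x) = x + 2*c
q(y, K) = K**2
p(u, l) = 2*l*(-4 + u) (p(u, l) = (-4 + u)*(2*l) = 2*l*(-4 + u))
U(d, A) = 18*A**2 (U(d, A) = -2*A**2*(-4 - 5) = -2*A**2*(-9) = -(-18)*A**2 = 18*A**2)
(34*U(J(4, -2), -2))*25 = (34*(18*(-2)**2))*25 = (34*(18*4))*25 = (34*72)*25 = 2448*25 = 61200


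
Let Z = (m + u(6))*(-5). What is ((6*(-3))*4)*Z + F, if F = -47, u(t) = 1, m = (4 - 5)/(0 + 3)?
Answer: 193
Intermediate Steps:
m = -⅓ (m = -1/3 = -1*⅓ = -⅓ ≈ -0.33333)
Z = -10/3 (Z = (-⅓ + 1)*(-5) = (⅔)*(-5) = -10/3 ≈ -3.3333)
((6*(-3))*4)*Z + F = ((6*(-3))*4)*(-10/3) - 47 = -18*4*(-10/3) - 47 = -72*(-10/3) - 47 = 240 - 47 = 193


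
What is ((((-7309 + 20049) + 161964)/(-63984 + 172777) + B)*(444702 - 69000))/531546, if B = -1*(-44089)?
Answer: 300358049728377/9638080663 ≈ 31164.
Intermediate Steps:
B = 44089
((((-7309 + 20049) + 161964)/(-63984 + 172777) + B)*(444702 - 69000))/531546 = ((((-7309 + 20049) + 161964)/(-63984 + 172777) + 44089)*(444702 - 69000))/531546 = (((12740 + 161964)/108793 + 44089)*375702)*(1/531546) = ((174704*(1/108793) + 44089)*375702)*(1/531546) = ((174704/108793 + 44089)*375702)*(1/531546) = ((4796749281/108793)*375702)*(1/531546) = (1802148298370262/108793)*(1/531546) = 300358049728377/9638080663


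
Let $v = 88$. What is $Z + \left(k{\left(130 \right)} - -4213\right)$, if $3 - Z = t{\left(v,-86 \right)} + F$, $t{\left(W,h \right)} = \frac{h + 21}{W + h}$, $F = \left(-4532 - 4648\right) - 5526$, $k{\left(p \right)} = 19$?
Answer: $\frac{37947}{2} \approx 18974.0$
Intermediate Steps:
$F = -14706$ ($F = -9180 - 5526 = -14706$)
$t{\left(W,h \right)} = \frac{21 + h}{W + h}$
$Z = \frac{29483}{2}$ ($Z = 3 - \left(\frac{21 - 86}{88 - 86} - 14706\right) = 3 - \left(\frac{1}{2} \left(-65\right) - 14706\right) = 3 - \left(- \frac{65}{2} - 14706\right) = 3 - - \frac{29477}{2} = 3 + \frac{29477}{2} = \frac{29483}{2} \approx 14742.0$)
$Z + \left(k{\left(130 \right)} - -4213\right) = \frac{29483}{2} + \left(19 - -4213\right) = \frac{29483}{2} + \left(19 + 4213\right) = \frac{29483}{2} + 4232 = \frac{37947}{2}$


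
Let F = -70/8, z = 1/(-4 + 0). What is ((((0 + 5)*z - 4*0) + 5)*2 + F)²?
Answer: 25/16 ≈ 1.5625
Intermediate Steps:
z = -¼ (z = 1/(-4) = -¼ ≈ -0.25000)
F = -35/4 (F = -70*⅛ = -35/4 ≈ -8.7500)
((((0 + 5)*z - 4*0) + 5)*2 + F)² = ((((0 + 5)*(-¼) - 4*0) + 5)*2 - 35/4)² = (((5*(-¼) + 0) + 5)*2 - 35/4)² = (((-5/4 + 0) + 5)*2 - 35/4)² = ((-5/4 + 5)*2 - 35/4)² = ((15/4)*2 - 35/4)² = (15/2 - 35/4)² = (-5/4)² = 25/16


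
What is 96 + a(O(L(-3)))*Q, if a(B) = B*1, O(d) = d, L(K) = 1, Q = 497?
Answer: 593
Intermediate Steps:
a(B) = B
96 + a(O(L(-3)))*Q = 96 + 1*497 = 96 + 497 = 593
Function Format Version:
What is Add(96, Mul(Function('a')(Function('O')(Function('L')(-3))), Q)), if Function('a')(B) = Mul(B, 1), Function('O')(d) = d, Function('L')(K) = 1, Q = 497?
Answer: 593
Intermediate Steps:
Function('a')(B) = B
Add(96, Mul(Function('a')(Function('O')(Function('L')(-3))), Q)) = Add(96, Mul(1, 497)) = Add(96, 497) = 593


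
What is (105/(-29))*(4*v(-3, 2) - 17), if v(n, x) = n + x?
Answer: 2205/29 ≈ 76.034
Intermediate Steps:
(105/(-29))*(4*v(-3, 2) - 17) = (105/(-29))*(4*(-3 + 2) - 17) = (105*(-1/29))*(4*(-1) - 17) = -105*(-4 - 17)/29 = -105/29*(-21) = 2205/29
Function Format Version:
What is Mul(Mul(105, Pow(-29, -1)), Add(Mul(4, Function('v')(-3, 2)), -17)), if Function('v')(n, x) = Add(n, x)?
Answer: Rational(2205, 29) ≈ 76.034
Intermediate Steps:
Mul(Mul(105, Pow(-29, -1)), Add(Mul(4, Function('v')(-3, 2)), -17)) = Mul(Mul(105, Pow(-29, -1)), Add(Mul(4, Add(-3, 2)), -17)) = Mul(Mul(105, Rational(-1, 29)), Add(Mul(4, -1), -17)) = Mul(Rational(-105, 29), Add(-4, -17)) = Mul(Rational(-105, 29), -21) = Rational(2205, 29)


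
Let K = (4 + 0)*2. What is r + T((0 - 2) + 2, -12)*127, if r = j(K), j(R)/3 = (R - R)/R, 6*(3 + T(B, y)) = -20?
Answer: -2413/3 ≈ -804.33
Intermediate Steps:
T(B, y) = -19/3 (T(B, y) = -3 + (1/6)*(-20) = -3 - 10/3 = -19/3)
K = 8 (K = 4*2 = 8)
j(R) = 0 (j(R) = 3*((R - R)/R) = 3*(0/R) = 3*0 = 0)
r = 0
r + T((0 - 2) + 2, -12)*127 = 0 - 19/3*127 = 0 - 2413/3 = -2413/3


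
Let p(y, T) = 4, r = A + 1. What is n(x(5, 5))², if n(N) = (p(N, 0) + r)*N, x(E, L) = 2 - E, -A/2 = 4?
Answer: 81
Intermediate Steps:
A = -8 (A = -2*4 = -8)
r = -7 (r = -8 + 1 = -7)
n(N) = -3*N (n(N) = (4 - 7)*N = -3*N)
n(x(5, 5))² = (-3*(2 - 1*5))² = (-3*(2 - 5))² = (-3*(-3))² = 9² = 81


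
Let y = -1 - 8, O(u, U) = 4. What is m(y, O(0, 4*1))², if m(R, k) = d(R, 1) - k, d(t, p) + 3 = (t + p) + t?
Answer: 576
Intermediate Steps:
d(t, p) = -3 + p + 2*t (d(t, p) = -3 + ((t + p) + t) = -3 + ((p + t) + t) = -3 + (p + 2*t) = -3 + p + 2*t)
y = -9
m(R, k) = -2 - k + 2*R (m(R, k) = (-3 + 1 + 2*R) - k = (-2 + 2*R) - k = -2 - k + 2*R)
m(y, O(0, 4*1))² = (-2 - 1*4 + 2*(-9))² = (-2 - 4 - 18)² = (-24)² = 576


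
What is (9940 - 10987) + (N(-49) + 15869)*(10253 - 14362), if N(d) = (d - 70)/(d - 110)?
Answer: -10368365083/159 ≈ -6.5210e+7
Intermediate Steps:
N(d) = (-70 + d)/(-110 + d)
(9940 - 10987) + (N(-49) + 15869)*(10253 - 14362) = (9940 - 10987) + ((-70 - 49)/(-110 - 49) + 15869)*(10253 - 14362) = -1047 + (-119/(-159) + 15869)*(-4109) = -1047 + (-1/159*(-119) + 15869)*(-4109) = -1047 + (119/159 + 15869)*(-4109) = -1047 + (2523290/159)*(-4109) = -1047 - 10368198610/159 = -10368365083/159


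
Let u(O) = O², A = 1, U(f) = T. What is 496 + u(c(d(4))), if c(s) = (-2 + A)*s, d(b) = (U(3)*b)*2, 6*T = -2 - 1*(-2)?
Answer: 496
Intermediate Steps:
T = 0 (T = (-2 - 1*(-2))/6 = (-2 + 2)/6 = (⅙)*0 = 0)
U(f) = 0
d(b) = 0 (d(b) = (0*b)*2 = 0*2 = 0)
c(s) = -s (c(s) = (-2 + 1)*s = -s)
496 + u(c(d(4))) = 496 + (-1*0)² = 496 + 0² = 496 + 0 = 496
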